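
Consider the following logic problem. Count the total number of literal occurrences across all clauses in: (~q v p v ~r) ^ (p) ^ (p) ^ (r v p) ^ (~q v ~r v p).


Counting literals in each clause:
Clause 1: 3 literal(s)
Clause 2: 1 literal(s)
Clause 3: 1 literal(s)
Clause 4: 2 literal(s)
Clause 5: 3 literal(s)
Total = 10

10


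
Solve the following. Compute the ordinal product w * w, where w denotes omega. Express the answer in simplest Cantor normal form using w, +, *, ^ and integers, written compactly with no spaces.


Compute w * w.
Ordinal * is associative and left-distributive over +, but NOT commutative; for finite n>1, n*w = w but w*n stays w*n.
w * w = w^2 by definition.
Result = w^2

w^2


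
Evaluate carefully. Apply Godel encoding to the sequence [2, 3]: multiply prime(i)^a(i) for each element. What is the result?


Encode each element as an exponent of the corresponding prime:
  2^2 = 4
  3^3 = 27
Product = 4 * 27 = 108

108


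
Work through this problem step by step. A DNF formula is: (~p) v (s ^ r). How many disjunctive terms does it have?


A DNF formula is a disjunction of terms (conjunctions).
Terms are separated by v.
Counting the disjuncts: 2 terms.

2


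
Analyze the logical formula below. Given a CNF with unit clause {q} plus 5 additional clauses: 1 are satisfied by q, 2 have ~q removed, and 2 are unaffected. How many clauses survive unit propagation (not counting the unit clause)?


Satisfied (removed): 1
Shortened (remain): 2
Unchanged (remain): 2
Remaining = 2 + 2 = 4

4


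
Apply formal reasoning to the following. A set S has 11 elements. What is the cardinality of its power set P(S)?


The power set of a set with n elements has 2^n elements.
|P(S)| = 2^11 = 2048

2048


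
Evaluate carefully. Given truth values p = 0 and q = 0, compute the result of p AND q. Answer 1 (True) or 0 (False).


p = 0, q = 0
Operation: p AND q
Evaluate: 0 AND 0 = 0

0


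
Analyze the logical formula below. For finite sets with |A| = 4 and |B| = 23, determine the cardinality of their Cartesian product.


The Cartesian product A x B contains all ordered pairs (a, b).
|A x B| = |A| * |B| = 4 * 23 = 92

92


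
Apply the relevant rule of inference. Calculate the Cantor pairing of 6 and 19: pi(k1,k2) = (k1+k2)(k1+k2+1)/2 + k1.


k1 + k2 = 25
(k1+k2)(k1+k2+1)/2 = 25 * 26 / 2 = 325
pi = 325 + 6 = 331

331


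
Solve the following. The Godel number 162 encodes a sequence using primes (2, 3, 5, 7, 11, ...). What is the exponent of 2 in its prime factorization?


Factorize 162 by dividing by 2 repeatedly.
Division steps: 2 divides 162 exactly 1 time(s).
Exponent of 2 = 1

1


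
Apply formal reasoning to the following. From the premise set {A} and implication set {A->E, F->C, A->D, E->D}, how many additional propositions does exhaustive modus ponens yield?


Initial facts: {A}
Apply modus ponens to closure:
  A and A->E  =>  E
  A and A->D  =>  D
Final known: {A, D, E}
New propositions: {D, E}
Count = 2

2


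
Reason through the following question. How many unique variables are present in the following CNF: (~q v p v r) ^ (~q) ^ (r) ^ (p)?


Identify each variable that appears in the formula.
Variables found: p, q, r
Count = 3

3


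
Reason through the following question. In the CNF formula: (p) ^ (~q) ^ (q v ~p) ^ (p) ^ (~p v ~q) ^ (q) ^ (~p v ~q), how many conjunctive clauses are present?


A CNF formula is a conjunction of clauses.
Clauses are separated by ^.
Counting the conjuncts: 7 clauses.

7


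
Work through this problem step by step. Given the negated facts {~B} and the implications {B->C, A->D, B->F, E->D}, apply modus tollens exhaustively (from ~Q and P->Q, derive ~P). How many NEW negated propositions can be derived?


Initial negated facts: {~B}
Apply modus tollens to closure:
  (no implication fires)
Final negated: {~B}
New negations: {(none)}
Count = 0

0


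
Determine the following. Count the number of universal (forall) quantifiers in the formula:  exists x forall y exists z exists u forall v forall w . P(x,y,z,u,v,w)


Quantifier prefix: exists x forall y exists z exists u forall v forall w
Mark each quantifier type:
  E U E E U U
Universal count = 3, Existential count = 3
Asked for universal (forall) quantifiers: 3

3


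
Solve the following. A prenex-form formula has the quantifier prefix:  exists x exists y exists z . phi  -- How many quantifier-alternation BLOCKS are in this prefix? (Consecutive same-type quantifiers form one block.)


Quantifier-type sequence: E E E  (A=forall, E=exists)
Group into maximal same-type runs:
  Ex3
Number of blocks = 1

1


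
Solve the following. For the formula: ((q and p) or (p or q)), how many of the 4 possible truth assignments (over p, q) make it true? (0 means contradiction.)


Check all 4 assignments:
p=0, q=0: 0
p=0, q=1: 1
p=1, q=0: 1
p=1, q=1: 1
Count of True = 3

3


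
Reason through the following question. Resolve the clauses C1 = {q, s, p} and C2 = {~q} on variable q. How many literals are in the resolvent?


Remove q from C1 and ~q from C2.
C1 remainder: {s, p}
C2 remainder: {}
Union (resolvent): {p, s}
Resolvent has 2 literal(s).

2


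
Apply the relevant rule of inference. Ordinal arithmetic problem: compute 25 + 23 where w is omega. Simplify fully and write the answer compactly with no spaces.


Compute 25 + 23.
Ordinal + is associative but NOT commutative; for finite n>0, n + w = w but w + n stays w+n.
Both operands finite; ordinal + agrees with natural +: 25 + 23 = 48.
Result = 48

48


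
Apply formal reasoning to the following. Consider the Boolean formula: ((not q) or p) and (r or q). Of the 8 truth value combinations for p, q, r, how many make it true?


Evaluate all 8 assignments for p, q, r:
p=0, q=0, r=0: 0
p=0, q=0, r=1: 1
p=0, q=1, r=0: 0
p=0, q=1, r=1: 0
p=1, q=0, r=0: 0
p=1, q=0, r=1: 1
p=1, q=1, r=0: 1
p=1, q=1, r=1: 1
Satisfying count = 4

4


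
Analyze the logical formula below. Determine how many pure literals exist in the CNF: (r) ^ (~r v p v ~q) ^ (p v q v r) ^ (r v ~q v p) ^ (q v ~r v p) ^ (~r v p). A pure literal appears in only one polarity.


Check each variable for pure literal status:
p: pure positive
q: mixed (not pure)
r: mixed (not pure)
Pure literal count = 1

1


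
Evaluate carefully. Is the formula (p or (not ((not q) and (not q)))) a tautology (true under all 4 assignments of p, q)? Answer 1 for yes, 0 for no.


Check all 4 assignments:
p=0, q=0: 0
p=0, q=1: 1
p=1, q=0: 1
p=1, q=1: 1
Satisfying count = 3/4.
Tautology iff count = 4: no.

0


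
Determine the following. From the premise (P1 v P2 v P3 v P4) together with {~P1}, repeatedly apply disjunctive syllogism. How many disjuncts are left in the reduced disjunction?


Original disjuncts (4): P1, P2, P3, P4
Negated (eliminate): ~P1
Remaining disjuncts: P2, P3, P4
Count = 4 - 1 = 3

3


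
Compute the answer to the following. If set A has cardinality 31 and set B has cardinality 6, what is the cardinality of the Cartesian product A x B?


The Cartesian product A x B contains all ordered pairs (a, b).
|A x B| = |A| * |B| = 31 * 6 = 186

186


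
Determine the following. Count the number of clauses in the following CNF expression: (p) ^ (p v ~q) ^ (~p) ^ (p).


A CNF formula is a conjunction of clauses.
Clauses are separated by ^.
Counting the conjuncts: 4 clauses.

4


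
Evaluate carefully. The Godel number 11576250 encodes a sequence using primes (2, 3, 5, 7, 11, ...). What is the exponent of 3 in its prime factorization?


Factorize 11576250 by dividing by 3 repeatedly.
Division steps: 3 divides 11576250 exactly 3 time(s).
Exponent of 3 = 3

3


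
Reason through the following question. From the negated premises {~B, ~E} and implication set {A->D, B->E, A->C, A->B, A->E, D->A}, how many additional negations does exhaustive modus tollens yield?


Initial negated facts: {~B, ~E}
Apply modus tollens to closure:
  ~B and A->B  =>  ~A
  ~A and D->A  =>  ~D
Final negated: {~A, ~B, ~D, ~E}
New negations: {~A, ~D}
Count = 2

2


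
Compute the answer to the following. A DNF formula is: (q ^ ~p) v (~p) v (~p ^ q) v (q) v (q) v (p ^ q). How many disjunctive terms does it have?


A DNF formula is a disjunction of terms (conjunctions).
Terms are separated by v.
Counting the disjuncts: 6 terms.

6


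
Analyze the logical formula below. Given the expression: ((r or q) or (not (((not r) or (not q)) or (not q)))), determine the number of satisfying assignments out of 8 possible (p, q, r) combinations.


Check all 8 assignments:
p=0, q=0, r=0: 0
p=0, q=0, r=1: 1
p=0, q=1, r=0: 1
p=0, q=1, r=1: 1
p=1, q=0, r=0: 0
p=1, q=0, r=1: 1
p=1, q=1, r=0: 1
p=1, q=1, r=1: 1
Count of True = 6

6


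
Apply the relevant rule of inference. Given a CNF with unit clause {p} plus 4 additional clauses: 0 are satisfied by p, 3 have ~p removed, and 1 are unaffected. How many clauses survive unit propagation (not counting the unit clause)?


Satisfied (removed): 0
Shortened (remain): 3
Unchanged (remain): 1
Remaining = 3 + 1 = 4

4


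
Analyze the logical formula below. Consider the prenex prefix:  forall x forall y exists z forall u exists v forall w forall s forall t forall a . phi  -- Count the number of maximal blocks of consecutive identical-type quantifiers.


Quantifier-type sequence: A A E A E A A A A  (A=forall, E=exists)
Group into maximal same-type runs:
  Ax2 | Ex1 | Ax1 | Ex1 | Ax4
Number of blocks = 5

5


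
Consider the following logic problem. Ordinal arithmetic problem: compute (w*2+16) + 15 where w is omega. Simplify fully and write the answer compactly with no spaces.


Compute (w*2+16) + 15.
Ordinal + is associative but NOT commutative; for finite n>0, n + w = w but w + n stays w+n.
By associativity: (w*2+16) + 15 = w*2 + (16+15) = w*2+31.
Result = w*2+31

w*2+31


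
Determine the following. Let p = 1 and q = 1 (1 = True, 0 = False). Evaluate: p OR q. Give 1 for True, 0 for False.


p = 1, q = 1
Operation: p OR q
Evaluate: 1 OR 1 = 1

1


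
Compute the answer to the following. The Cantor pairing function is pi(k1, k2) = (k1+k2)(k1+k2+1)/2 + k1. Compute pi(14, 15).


k1 + k2 = 29
(k1+k2)(k1+k2+1)/2 = 29 * 30 / 2 = 435
pi = 435 + 14 = 449

449


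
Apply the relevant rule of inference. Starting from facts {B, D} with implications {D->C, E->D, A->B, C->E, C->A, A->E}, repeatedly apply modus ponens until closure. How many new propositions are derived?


Initial facts: {B, D}
Apply modus ponens to closure:
  D and D->C  =>  C
  C and C->E  =>  E
  C and C->A  =>  A
Final known: {A, B, C, D, E}
New propositions: {A, C, E}
Count = 3

3


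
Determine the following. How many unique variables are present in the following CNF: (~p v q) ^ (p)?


Identify each variable that appears in the formula.
Variables found: p, q
Count = 2

2


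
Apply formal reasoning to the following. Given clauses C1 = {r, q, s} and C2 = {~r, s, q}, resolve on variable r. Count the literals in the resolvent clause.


Remove r from C1 and ~r from C2.
C1 remainder: {q, s}
C2 remainder: {s, q}
Union (resolvent): {q, s}
Resolvent has 2 literal(s).

2


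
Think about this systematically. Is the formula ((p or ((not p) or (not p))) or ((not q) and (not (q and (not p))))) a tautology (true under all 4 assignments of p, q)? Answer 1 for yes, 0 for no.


Check all 4 assignments:
p=0, q=0: 1
p=0, q=1: 1
p=1, q=0: 1
p=1, q=1: 1
Satisfying count = 4/4.
Tautology iff count = 4: yes.

1


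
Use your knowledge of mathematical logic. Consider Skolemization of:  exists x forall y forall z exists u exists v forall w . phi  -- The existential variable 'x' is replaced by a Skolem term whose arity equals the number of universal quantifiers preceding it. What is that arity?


Quantifier prefix: exists x forall y forall z exists u exists v forall w
'x' is existentially quantified at position 1.
No universal quantifiers precede it.
Skolem function arity = 0 (a Skolem constant)

0


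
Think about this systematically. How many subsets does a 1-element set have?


The power set of a set with n elements has 2^n elements.
|P(S)| = 2^1 = 2

2


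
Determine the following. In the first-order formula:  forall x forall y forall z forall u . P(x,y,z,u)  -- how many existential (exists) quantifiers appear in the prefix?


Quantifier prefix: forall x forall y forall z forall u
Mark each quantifier type:
  U U U U
Universal count = 4, Existential count = 0
Asked for existential (exists) quantifiers: 0

0


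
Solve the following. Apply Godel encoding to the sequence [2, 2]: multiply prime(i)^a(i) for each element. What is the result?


Encode each element as an exponent of the corresponding prime:
  2^2 = 4
  3^2 = 9
Product = 4 * 9 = 36

36


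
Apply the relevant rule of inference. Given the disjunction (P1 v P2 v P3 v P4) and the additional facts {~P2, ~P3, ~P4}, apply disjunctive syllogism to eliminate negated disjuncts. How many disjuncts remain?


Original disjuncts (4): P1, P2, P3, P4
Negated (eliminate): ~P2, ~P3, ~P4
Remaining disjuncts: P1
Count = 4 - 3 = 1

1


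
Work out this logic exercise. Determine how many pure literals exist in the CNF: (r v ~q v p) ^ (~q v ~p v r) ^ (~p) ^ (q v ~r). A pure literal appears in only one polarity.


Check each variable for pure literal status:
p: mixed (not pure)
q: mixed (not pure)
r: mixed (not pure)
Pure literal count = 0

0


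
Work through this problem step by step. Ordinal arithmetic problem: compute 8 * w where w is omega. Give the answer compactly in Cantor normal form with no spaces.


Compute 8 * w.
Ordinal * is associative and left-distributive over +, but NOT commutative; for finite n>1, n*w = w but w*n stays w*n.
For finite n>0, n * w = sup{n*k : k<w} = w. So 8 * w = w.
Result = w

w


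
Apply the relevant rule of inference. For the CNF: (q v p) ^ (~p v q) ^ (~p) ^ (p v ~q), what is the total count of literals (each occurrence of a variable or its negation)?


Counting literals in each clause:
Clause 1: 2 literal(s)
Clause 2: 2 literal(s)
Clause 3: 1 literal(s)
Clause 4: 2 literal(s)
Total = 7

7


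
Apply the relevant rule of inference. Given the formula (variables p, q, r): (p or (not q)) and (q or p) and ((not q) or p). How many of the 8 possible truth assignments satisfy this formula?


Evaluate all 8 assignments for p, q, r:
p=0, q=0, r=0: 0
p=0, q=0, r=1: 0
p=0, q=1, r=0: 0
p=0, q=1, r=1: 0
p=1, q=0, r=0: 1
p=1, q=0, r=1: 1
p=1, q=1, r=0: 1
p=1, q=1, r=1: 1
Satisfying count = 4

4


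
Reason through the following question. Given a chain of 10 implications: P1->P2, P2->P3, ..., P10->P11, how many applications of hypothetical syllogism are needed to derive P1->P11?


With 10 implications in a chain connecting 11 propositions:
P1->P2, P2->P3, ..., P10->P11
Steps needed = (number of implications) - 1 = 10 - 1 = 9

9


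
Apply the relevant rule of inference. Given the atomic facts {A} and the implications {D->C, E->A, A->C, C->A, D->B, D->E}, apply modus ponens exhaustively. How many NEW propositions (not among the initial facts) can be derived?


Initial facts: {A}
Apply modus ponens to closure:
  A and A->C  =>  C
Final known: {A, C}
New propositions: {C}
Count = 1

1


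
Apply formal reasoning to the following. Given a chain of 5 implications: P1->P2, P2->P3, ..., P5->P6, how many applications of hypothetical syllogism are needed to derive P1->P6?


With 5 implications in a chain connecting 6 propositions:
P1->P2, P2->P3, ..., P5->P6
Steps needed = (number of implications) - 1 = 5 - 1 = 4

4


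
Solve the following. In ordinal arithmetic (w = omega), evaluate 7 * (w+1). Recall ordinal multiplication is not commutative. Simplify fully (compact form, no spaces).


Compute 7 * (w+1).
Ordinal * is associative and left-distributive over +, but NOT commutative; for finite n>1, n*w = w but w*n stays w*n.
By left-distributivity: 7 * (w+1) = 7*w + 7*1 = w + 7 = w+7.
Result = w+7

w+7


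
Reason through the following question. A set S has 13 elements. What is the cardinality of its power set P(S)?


The power set of a set with n elements has 2^n elements.
|P(S)| = 2^13 = 8192

8192


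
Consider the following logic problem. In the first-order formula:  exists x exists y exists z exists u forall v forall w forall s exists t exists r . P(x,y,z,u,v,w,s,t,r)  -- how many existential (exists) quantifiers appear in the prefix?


Quantifier prefix: exists x exists y exists z exists u forall v forall w forall s exists t exists r
Mark each quantifier type:
  E E E E U U U E E
Universal count = 3, Existential count = 6
Asked for existential (exists) quantifiers: 6

6


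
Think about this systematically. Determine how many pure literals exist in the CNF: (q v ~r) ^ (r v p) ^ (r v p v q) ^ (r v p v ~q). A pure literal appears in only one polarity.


Check each variable for pure literal status:
p: pure positive
q: mixed (not pure)
r: mixed (not pure)
Pure literal count = 1

1


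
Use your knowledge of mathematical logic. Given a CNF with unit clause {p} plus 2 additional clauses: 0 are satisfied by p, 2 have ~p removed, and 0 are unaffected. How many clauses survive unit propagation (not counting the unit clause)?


Satisfied (removed): 0
Shortened (remain): 2
Unchanged (remain): 0
Remaining = 2 + 0 = 2

2


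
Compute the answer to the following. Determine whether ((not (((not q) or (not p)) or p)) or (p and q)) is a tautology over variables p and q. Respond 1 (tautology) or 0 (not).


Check all 4 assignments:
p=0, q=0: 0
p=0, q=1: 0
p=1, q=0: 0
p=1, q=1: 1
Satisfying count = 1/4.
Tautology iff count = 4: no.

0


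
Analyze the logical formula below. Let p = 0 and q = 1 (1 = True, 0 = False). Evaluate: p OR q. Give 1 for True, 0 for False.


p = 0, q = 1
Operation: p OR q
Evaluate: 0 OR 1 = 1

1


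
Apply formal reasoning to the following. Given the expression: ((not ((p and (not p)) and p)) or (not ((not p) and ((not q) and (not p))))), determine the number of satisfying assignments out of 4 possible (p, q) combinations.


Check all 4 assignments:
p=0, q=0: 1
p=0, q=1: 1
p=1, q=0: 1
p=1, q=1: 1
Count of True = 4

4


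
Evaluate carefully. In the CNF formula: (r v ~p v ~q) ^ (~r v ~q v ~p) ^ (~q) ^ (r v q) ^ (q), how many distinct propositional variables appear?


Identify each variable that appears in the formula.
Variables found: p, q, r
Count = 3

3


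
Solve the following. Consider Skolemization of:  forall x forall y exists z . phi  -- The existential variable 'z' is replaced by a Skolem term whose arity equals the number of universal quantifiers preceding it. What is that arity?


Quantifier prefix: forall x forall y exists z
'z' is existentially quantified at position 3.
Universal variables preceding it: x, y
Skolem function arity = 2

2


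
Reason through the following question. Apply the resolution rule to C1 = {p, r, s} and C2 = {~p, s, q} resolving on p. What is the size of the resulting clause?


Remove p from C1 and ~p from C2.
C1 remainder: {r, s}
C2 remainder: {s, q}
Union (resolvent): {q, r, s}
Resolvent has 3 literal(s).

3


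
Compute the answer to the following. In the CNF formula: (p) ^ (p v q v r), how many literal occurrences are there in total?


Counting literals in each clause:
Clause 1: 1 literal(s)
Clause 2: 3 literal(s)
Total = 4

4


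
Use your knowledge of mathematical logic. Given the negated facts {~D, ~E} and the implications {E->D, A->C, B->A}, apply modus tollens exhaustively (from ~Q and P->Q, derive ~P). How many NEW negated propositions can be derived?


Initial negated facts: {~D, ~E}
Apply modus tollens to closure:
  (no implication fires)
Final negated: {~D, ~E}
New negations: {(none)}
Count = 0

0


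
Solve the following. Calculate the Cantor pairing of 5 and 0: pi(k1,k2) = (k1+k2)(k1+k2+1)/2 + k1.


k1 + k2 = 5
(k1+k2)(k1+k2+1)/2 = 5 * 6 / 2 = 15
pi = 15 + 5 = 20

20


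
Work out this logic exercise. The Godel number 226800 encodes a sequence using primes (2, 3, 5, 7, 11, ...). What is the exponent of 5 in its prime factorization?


Factorize 226800 by dividing by 5 repeatedly.
Division steps: 5 divides 226800 exactly 2 time(s).
Exponent of 5 = 2

2


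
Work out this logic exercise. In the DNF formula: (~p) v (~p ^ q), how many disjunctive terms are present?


A DNF formula is a disjunction of terms (conjunctions).
Terms are separated by v.
Counting the disjuncts: 2 terms.

2


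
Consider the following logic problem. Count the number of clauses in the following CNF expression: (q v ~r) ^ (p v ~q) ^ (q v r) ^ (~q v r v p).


A CNF formula is a conjunction of clauses.
Clauses are separated by ^.
Counting the conjuncts: 4 clauses.

4


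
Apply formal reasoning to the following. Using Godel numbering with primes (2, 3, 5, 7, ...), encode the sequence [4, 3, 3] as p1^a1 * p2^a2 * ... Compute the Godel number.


Encode each element as an exponent of the corresponding prime:
  2^4 = 16
  3^3 = 27
  5^3 = 125
Product = 16 * 27 * 125 = 54000

54000


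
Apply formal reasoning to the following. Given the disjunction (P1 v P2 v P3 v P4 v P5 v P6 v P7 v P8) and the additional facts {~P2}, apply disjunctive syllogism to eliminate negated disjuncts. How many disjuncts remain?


Original disjuncts (8): P1, P2, P3, P4, P5, P6, P7, P8
Negated (eliminate): ~P2
Remaining disjuncts: P1, P3, P4, P5, P6, P7, P8
Count = 8 - 1 = 7

7


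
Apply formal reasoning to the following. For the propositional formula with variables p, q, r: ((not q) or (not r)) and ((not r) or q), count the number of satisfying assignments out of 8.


Evaluate all 8 assignments for p, q, r:
p=0, q=0, r=0: 1
p=0, q=0, r=1: 0
p=0, q=1, r=0: 1
p=0, q=1, r=1: 0
p=1, q=0, r=0: 1
p=1, q=0, r=1: 0
p=1, q=1, r=0: 1
p=1, q=1, r=1: 0
Satisfying count = 4

4


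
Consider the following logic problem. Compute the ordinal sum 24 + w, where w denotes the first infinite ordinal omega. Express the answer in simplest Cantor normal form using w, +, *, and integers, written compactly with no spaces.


Compute 24 + w.
Ordinal + is associative but NOT commutative; for finite n>0, n + w = w but w + n stays w+n.
Any finite left addend is absorbed by w on the right: 24 + w = w.
Result = w

w


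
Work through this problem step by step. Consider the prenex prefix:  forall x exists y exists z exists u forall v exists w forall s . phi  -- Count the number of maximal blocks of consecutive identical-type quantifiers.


Quantifier-type sequence: A E E E A E A  (A=forall, E=exists)
Group into maximal same-type runs:
  Ax1 | Ex3 | Ax1 | Ex1 | Ax1
Number of blocks = 5

5


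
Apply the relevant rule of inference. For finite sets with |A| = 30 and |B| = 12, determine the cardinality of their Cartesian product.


The Cartesian product A x B contains all ordered pairs (a, b).
|A x B| = |A| * |B| = 30 * 12 = 360

360


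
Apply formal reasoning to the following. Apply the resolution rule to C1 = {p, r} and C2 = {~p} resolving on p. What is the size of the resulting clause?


Remove p from C1 and ~p from C2.
C1 remainder: {r}
C2 remainder: {}
Union (resolvent): {r}
Resolvent has 1 literal(s).

1


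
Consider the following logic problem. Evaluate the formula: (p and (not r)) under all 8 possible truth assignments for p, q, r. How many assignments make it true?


Check all 8 assignments:
p=0, q=0, r=0: 0
p=0, q=0, r=1: 0
p=0, q=1, r=0: 0
p=0, q=1, r=1: 0
p=1, q=0, r=0: 1
p=1, q=0, r=1: 0
p=1, q=1, r=0: 1
p=1, q=1, r=1: 0
Count of True = 2

2


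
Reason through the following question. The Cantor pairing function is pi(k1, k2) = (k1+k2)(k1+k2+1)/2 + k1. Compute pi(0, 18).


k1 + k2 = 18
(k1+k2)(k1+k2+1)/2 = 18 * 19 / 2 = 171
pi = 171 + 0 = 171

171


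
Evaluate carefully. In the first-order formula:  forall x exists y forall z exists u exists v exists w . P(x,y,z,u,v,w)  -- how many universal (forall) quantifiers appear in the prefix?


Quantifier prefix: forall x exists y forall z exists u exists v exists w
Mark each quantifier type:
  U E U E E E
Universal count = 2, Existential count = 4
Asked for universal (forall) quantifiers: 2

2


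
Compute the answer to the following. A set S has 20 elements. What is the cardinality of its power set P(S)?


The power set of a set with n elements has 2^n elements.
|P(S)| = 2^20 = 1048576

1048576


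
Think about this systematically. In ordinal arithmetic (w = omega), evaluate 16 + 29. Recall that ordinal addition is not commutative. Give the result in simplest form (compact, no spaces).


Compute 16 + 29.
Ordinal + is associative but NOT commutative; for finite n>0, n + w = w but w + n stays w+n.
Both operands finite; ordinal + agrees with natural +: 16 + 29 = 45.
Result = 45

45


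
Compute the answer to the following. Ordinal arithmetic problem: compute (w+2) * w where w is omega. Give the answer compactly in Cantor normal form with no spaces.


Compute (w+2) * w.
Ordinal * is associative and left-distributive over +, but NOT commutative; for finite n>1, n*w = w but w*n stays w*n.
(w+2) * w = sup{(w+2)*k : k<w} = sup{w*k+2} = w^2 (the +2 tail is absorbed in the limit).
Result = w^2

w^2


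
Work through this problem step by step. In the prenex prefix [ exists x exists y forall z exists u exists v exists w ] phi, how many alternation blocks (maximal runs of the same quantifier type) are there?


Quantifier-type sequence: E E A E E E  (A=forall, E=exists)
Group into maximal same-type runs:
  Ex2 | Ax1 | Ex3
Number of blocks = 3

3


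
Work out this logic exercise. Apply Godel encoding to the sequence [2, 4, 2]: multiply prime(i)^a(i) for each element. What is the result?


Encode each element as an exponent of the corresponding prime:
  2^2 = 4
  3^4 = 81
  5^2 = 25
Product = 4 * 81 * 25 = 8100

8100


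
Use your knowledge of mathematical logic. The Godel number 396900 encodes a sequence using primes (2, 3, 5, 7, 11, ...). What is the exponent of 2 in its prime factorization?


Factorize 396900 by dividing by 2 repeatedly.
Division steps: 2 divides 396900 exactly 2 time(s).
Exponent of 2 = 2

2


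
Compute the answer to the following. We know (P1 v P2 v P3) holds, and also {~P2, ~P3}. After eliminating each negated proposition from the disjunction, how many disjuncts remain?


Original disjuncts (3): P1, P2, P3
Negated (eliminate): ~P2, ~P3
Remaining disjuncts: P1
Count = 3 - 2 = 1

1


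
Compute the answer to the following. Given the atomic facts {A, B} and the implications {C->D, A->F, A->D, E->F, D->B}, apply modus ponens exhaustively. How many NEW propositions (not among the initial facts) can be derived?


Initial facts: {A, B}
Apply modus ponens to closure:
  A and A->F  =>  F
  A and A->D  =>  D
Final known: {A, B, D, F}
New propositions: {D, F}
Count = 2

2


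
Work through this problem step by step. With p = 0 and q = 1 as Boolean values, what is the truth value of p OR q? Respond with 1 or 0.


p = 0, q = 1
Operation: p OR q
Evaluate: 0 OR 1 = 1

1


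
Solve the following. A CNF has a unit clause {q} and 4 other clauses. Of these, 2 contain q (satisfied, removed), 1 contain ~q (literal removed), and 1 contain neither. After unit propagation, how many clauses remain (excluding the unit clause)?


Satisfied (removed): 2
Shortened (remain): 1
Unchanged (remain): 1
Remaining = 1 + 1 = 2

2


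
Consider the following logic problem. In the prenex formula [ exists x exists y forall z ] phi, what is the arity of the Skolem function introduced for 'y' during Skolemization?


Quantifier prefix: exists x exists y forall z
'y' is existentially quantified at position 2.
No universal quantifiers precede it.
Skolem function arity = 0 (a Skolem constant)

0


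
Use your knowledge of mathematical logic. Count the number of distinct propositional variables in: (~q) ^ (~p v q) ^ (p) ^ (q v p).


Identify each variable that appears in the formula.
Variables found: p, q
Count = 2

2


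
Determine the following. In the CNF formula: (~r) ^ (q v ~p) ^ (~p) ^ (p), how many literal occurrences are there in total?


Counting literals in each clause:
Clause 1: 1 literal(s)
Clause 2: 2 literal(s)
Clause 3: 1 literal(s)
Clause 4: 1 literal(s)
Total = 5

5


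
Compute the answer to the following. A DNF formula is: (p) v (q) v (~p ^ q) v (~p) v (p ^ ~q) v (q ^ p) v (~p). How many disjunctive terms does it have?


A DNF formula is a disjunction of terms (conjunctions).
Terms are separated by v.
Counting the disjuncts: 7 terms.

7


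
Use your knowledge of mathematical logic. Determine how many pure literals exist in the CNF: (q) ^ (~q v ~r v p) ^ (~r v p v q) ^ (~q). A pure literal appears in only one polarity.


Check each variable for pure literal status:
p: pure positive
q: mixed (not pure)
r: pure negative
Pure literal count = 2

2


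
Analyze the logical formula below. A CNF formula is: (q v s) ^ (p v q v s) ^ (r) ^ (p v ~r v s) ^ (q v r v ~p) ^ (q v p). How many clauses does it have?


A CNF formula is a conjunction of clauses.
Clauses are separated by ^.
Counting the conjuncts: 6 clauses.

6


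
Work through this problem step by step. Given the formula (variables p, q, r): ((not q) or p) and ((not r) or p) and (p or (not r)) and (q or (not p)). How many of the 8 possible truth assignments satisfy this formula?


Evaluate all 8 assignments for p, q, r:
p=0, q=0, r=0: 1
p=0, q=0, r=1: 0
p=0, q=1, r=0: 0
p=0, q=1, r=1: 0
p=1, q=0, r=0: 0
p=1, q=0, r=1: 0
p=1, q=1, r=0: 1
p=1, q=1, r=1: 1
Satisfying count = 3

3


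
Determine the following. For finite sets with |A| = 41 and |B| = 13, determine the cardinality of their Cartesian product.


The Cartesian product A x B contains all ordered pairs (a, b).
|A x B| = |A| * |B| = 41 * 13 = 533

533


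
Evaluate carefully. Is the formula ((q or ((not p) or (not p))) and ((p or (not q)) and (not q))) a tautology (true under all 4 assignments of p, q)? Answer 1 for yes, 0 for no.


Check all 4 assignments:
p=0, q=0: 1
p=0, q=1: 0
p=1, q=0: 0
p=1, q=1: 0
Satisfying count = 1/4.
Tautology iff count = 4: no.

0


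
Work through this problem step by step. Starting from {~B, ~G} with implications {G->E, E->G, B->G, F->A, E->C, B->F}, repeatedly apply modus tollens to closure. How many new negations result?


Initial negated facts: {~B, ~G}
Apply modus tollens to closure:
  ~G and E->G  =>  ~E
Final negated: {~B, ~E, ~G}
New negations: {~E}
Count = 1

1


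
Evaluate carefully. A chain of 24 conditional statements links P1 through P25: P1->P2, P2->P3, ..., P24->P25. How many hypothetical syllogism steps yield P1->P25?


With 24 implications in a chain connecting 25 propositions:
P1->P2, P2->P3, ..., P24->P25
Steps needed = (number of implications) - 1 = 24 - 1 = 23

23


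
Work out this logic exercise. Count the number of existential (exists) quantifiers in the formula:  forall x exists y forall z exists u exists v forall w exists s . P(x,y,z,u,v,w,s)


Quantifier prefix: forall x exists y forall z exists u exists v forall w exists s
Mark each quantifier type:
  U E U E E U E
Universal count = 3, Existential count = 4
Asked for existential (exists) quantifiers: 4

4


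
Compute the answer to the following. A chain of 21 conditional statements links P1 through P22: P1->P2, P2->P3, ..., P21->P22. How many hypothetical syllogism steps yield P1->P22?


With 21 implications in a chain connecting 22 propositions:
P1->P2, P2->P3, ..., P21->P22
Steps needed = (number of implications) - 1 = 21 - 1 = 20

20


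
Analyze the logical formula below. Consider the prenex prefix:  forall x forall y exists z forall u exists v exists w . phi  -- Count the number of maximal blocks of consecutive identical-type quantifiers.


Quantifier-type sequence: A A E A E E  (A=forall, E=exists)
Group into maximal same-type runs:
  Ax2 | Ex1 | Ax1 | Ex2
Number of blocks = 4

4


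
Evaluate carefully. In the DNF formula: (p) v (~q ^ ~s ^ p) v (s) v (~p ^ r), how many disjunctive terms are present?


A DNF formula is a disjunction of terms (conjunctions).
Terms are separated by v.
Counting the disjuncts: 4 terms.

4


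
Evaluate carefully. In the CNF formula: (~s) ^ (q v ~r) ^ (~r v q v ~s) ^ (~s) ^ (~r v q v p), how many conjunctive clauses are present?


A CNF formula is a conjunction of clauses.
Clauses are separated by ^.
Counting the conjuncts: 5 clauses.

5


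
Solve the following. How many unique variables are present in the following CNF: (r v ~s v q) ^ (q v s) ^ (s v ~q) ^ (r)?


Identify each variable that appears in the formula.
Variables found: q, r, s
Count = 3

3


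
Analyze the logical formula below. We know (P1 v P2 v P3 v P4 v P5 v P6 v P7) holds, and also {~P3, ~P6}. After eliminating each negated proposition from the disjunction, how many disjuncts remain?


Original disjuncts (7): P1, P2, P3, P4, P5, P6, P7
Negated (eliminate): ~P3, ~P6
Remaining disjuncts: P1, P2, P4, P5, P7
Count = 7 - 2 = 5

5


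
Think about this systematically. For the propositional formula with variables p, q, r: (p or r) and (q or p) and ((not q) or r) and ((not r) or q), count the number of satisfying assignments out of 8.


Evaluate all 8 assignments for p, q, r:
p=0, q=0, r=0: 0
p=0, q=0, r=1: 0
p=0, q=1, r=0: 0
p=0, q=1, r=1: 1
p=1, q=0, r=0: 1
p=1, q=0, r=1: 0
p=1, q=1, r=0: 0
p=1, q=1, r=1: 1
Satisfying count = 3

3


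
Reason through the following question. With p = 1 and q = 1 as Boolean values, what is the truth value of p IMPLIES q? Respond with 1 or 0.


p = 1, q = 1
Operation: p IMPLIES q
Evaluate: 1 IMPLIES 1 = 1

1


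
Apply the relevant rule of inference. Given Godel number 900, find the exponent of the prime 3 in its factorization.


Factorize 900 by dividing by 3 repeatedly.
Division steps: 3 divides 900 exactly 2 time(s).
Exponent of 3 = 2

2


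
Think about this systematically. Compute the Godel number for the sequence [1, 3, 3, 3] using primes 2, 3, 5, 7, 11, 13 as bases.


Encode each element as an exponent of the corresponding prime:
  2^1 = 2
  3^3 = 27
  5^3 = 125
  7^3 = 343
Product = 2 * 27 * 125 * 343 = 2315250

2315250


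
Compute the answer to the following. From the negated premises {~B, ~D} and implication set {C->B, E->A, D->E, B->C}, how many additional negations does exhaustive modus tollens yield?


Initial negated facts: {~B, ~D}
Apply modus tollens to closure:
  ~B and C->B  =>  ~C
Final negated: {~B, ~C, ~D}
New negations: {~C}
Count = 1

1


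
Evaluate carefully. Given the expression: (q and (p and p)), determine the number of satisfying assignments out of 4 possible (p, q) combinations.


Check all 4 assignments:
p=0, q=0: 0
p=0, q=1: 0
p=1, q=0: 0
p=1, q=1: 1
Count of True = 1

1


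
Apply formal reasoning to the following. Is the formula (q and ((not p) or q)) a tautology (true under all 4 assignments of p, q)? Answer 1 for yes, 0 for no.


Check all 4 assignments:
p=0, q=0: 0
p=0, q=1: 1
p=1, q=0: 0
p=1, q=1: 1
Satisfying count = 2/4.
Tautology iff count = 4: no.

0


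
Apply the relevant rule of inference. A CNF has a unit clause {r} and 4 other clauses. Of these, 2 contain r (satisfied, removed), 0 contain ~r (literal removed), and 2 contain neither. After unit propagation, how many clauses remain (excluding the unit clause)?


Satisfied (removed): 2
Shortened (remain): 0
Unchanged (remain): 2
Remaining = 0 + 2 = 2

2


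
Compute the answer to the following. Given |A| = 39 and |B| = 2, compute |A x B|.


The Cartesian product A x B contains all ordered pairs (a, b).
|A x B| = |A| * |B| = 39 * 2 = 78

78


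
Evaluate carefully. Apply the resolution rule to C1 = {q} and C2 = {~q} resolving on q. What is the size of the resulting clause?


Remove q from C1 and ~q from C2.
C1 remainder: {}
C2 remainder: {}
Union (resolvent): {} (empty clause)
Resolvent has 0 literal(s).

0


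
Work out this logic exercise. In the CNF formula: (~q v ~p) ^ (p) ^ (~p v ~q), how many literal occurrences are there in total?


Counting literals in each clause:
Clause 1: 2 literal(s)
Clause 2: 1 literal(s)
Clause 3: 2 literal(s)
Total = 5

5


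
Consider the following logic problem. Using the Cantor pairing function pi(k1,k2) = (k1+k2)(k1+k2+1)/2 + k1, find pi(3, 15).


k1 + k2 = 18
(k1+k2)(k1+k2+1)/2 = 18 * 19 / 2 = 171
pi = 171 + 3 = 174

174


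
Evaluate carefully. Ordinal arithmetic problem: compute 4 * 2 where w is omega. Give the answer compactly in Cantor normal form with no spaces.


Compute 4 * 2.
Ordinal * is associative and left-distributive over +, but NOT commutative; for finite n>1, n*w = w but w*n stays w*n.
Both finite; ordinal * agrees with natural *: 4 * 2 = 8.
Result = 8

8


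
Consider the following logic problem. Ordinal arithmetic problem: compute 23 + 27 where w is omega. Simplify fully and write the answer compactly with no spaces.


Compute 23 + 27.
Ordinal + is associative but NOT commutative; for finite n>0, n + w = w but w + n stays w+n.
Both operands finite; ordinal + agrees with natural +: 23 + 27 = 50.
Result = 50

50


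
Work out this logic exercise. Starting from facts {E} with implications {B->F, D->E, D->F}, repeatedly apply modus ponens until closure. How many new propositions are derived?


Initial facts: {E}
Apply modus ponens to closure:
  (no implication fires)
Final known: {E}
New propositions: {(none)}
Count = 0

0


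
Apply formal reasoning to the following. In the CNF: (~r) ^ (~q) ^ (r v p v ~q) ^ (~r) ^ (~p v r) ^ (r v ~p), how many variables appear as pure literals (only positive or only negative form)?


Check each variable for pure literal status:
p: mixed (not pure)
q: pure negative
r: mixed (not pure)
Pure literal count = 1

1


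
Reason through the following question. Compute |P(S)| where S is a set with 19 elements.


The power set of a set with n elements has 2^n elements.
|P(S)| = 2^19 = 524288

524288


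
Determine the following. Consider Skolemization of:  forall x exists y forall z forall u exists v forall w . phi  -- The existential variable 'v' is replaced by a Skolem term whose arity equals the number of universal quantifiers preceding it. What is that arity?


Quantifier prefix: forall x exists y forall z forall u exists v forall w
'v' is existentially quantified at position 5.
Universal variables preceding it: x, z, u
Skolem function arity = 3

3


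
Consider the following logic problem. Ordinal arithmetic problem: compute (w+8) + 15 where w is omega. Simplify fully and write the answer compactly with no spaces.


Compute (w+8) + 15.
Ordinal + is associative but NOT commutative; for finite n>0, n + w = w but w + n stays w+n.
By associativity: (w+8) + 15 = w + (8+15) = w+23.
Result = w+23

w+23


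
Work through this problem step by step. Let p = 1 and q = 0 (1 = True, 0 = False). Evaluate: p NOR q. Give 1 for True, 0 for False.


p = 1, q = 0
Operation: p NOR q
Evaluate: 1 NOR 0 = 0

0


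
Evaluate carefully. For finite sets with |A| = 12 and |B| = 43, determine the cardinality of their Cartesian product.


The Cartesian product A x B contains all ordered pairs (a, b).
|A x B| = |A| * |B| = 12 * 43 = 516

516


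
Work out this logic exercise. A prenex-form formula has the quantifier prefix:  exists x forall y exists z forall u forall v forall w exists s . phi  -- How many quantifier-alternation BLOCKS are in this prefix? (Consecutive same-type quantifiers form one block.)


Quantifier-type sequence: E A E A A A E  (A=forall, E=exists)
Group into maximal same-type runs:
  Ex1 | Ax1 | Ex1 | Ax3 | Ex1
Number of blocks = 5

5


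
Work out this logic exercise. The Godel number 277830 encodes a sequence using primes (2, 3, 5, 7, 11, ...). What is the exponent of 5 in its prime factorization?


Factorize 277830 by dividing by 5 repeatedly.
Division steps: 5 divides 277830 exactly 1 time(s).
Exponent of 5 = 1

1
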